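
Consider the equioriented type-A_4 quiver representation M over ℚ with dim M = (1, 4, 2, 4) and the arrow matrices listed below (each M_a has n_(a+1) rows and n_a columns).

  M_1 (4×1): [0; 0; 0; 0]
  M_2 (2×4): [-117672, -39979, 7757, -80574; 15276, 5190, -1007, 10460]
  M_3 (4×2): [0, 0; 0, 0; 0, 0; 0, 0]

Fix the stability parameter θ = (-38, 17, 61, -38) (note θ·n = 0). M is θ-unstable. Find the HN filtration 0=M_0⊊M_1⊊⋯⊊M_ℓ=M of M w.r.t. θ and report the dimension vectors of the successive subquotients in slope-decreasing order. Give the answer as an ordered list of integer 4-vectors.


Barcode: M ≅ I[1,1], I[2,2]^2, I[2,3]^2, I[4,4]^4. HN layers by μ_θ (3 steps, strictly decreasing):
  μ^(1)=61; μ^(2)=17; μ^(3)=-38

((0, 0, 2, 0); (0, 4, 0, 0); (1, 0, 0, 4))


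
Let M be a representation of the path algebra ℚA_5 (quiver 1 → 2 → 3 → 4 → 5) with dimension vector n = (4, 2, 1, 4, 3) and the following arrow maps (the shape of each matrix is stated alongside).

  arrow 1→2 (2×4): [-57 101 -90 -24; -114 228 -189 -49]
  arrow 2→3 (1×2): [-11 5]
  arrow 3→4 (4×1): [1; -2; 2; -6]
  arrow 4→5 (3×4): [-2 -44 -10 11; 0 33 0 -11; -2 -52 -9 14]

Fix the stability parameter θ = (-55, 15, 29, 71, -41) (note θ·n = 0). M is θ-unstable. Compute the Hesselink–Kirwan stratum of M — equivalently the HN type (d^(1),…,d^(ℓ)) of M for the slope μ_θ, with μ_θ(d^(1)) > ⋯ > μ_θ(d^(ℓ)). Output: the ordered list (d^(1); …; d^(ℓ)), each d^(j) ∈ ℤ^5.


Interval decomposition of M: I[1,1]^2, I[1,2], I[1,4], I[4,5]^3.
HN type (ℓ=4): μ^(1)=71; μ^(2)=29; μ^(3)=15; μ^(4)=-55

((0, 0, 0, 1, 0); (0, 0, 1, 0, 0); (0, 2, 0, 3, 3); (4, 0, 0, 0, 0))


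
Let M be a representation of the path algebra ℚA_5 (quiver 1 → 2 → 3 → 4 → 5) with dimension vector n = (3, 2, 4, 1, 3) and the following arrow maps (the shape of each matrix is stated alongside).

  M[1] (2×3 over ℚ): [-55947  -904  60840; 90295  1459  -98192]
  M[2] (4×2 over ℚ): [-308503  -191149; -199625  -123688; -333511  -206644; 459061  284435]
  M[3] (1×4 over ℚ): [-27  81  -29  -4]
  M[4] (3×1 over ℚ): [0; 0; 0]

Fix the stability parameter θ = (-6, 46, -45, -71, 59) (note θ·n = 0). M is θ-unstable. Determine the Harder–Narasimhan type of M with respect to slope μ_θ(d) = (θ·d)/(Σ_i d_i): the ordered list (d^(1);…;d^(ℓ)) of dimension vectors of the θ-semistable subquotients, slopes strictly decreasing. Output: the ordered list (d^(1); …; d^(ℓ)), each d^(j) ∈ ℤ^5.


Barcode: M ≅ I[1,1], I[1,3], I[1,4], I[3,3]^2, I[5,5]^3. HN layers by μ_θ (5 steps, strictly decreasing):
  μ^(1)=59; μ^(2)=1/2; μ^(3)=-6; μ^(4)=-19; μ^(5)=-45

((0, 0, 0, 0, 3); (0, 1, 1, 0, 0); (2, 0, 0, 0, 0); (1, 1, 1, 1, 0); (0, 0, 2, 0, 0))


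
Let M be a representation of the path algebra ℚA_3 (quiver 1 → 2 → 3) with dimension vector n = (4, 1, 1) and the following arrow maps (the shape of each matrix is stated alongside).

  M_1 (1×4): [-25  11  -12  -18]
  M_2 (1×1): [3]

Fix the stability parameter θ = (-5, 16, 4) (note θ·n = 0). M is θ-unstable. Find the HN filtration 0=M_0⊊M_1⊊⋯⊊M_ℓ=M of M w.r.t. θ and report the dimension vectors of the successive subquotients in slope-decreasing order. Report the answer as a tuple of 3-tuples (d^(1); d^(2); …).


Interval decomposition of M: I[1,1]^3, I[1,3].
HN type (ℓ=2): μ^(1)=10; μ^(2)=-5

((0, 1, 1); (4, 0, 0))


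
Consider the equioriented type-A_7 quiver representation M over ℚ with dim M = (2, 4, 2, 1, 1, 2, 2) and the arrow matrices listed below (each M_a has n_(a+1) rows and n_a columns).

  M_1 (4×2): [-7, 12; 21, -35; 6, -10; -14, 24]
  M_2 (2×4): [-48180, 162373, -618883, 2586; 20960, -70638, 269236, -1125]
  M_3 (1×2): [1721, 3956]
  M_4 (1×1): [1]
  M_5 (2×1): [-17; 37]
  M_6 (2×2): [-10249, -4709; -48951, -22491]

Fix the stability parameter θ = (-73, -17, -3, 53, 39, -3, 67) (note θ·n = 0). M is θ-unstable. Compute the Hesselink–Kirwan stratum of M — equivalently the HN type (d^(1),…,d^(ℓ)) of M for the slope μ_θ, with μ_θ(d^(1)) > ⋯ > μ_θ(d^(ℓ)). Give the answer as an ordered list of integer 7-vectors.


Barcode: M ≅ I[1,3], I[1,6], I[2,2]^2, I[6,7], I[7,7]. HN layers by μ_θ (5 steps, strictly decreasing):
  μ^(1)=67; μ^(2)=89/3; μ^(3)=-3; μ^(4)=-17; μ^(5)=-73

((0, 0, 0, 0, 0, 0, 2); (0, 0, 0, 1, 1, 1, 0); (0, 0, 2, 0, 0, 1, 0); (0, 4, 0, 0, 0, 0, 0); (2, 0, 0, 0, 0, 0, 0))


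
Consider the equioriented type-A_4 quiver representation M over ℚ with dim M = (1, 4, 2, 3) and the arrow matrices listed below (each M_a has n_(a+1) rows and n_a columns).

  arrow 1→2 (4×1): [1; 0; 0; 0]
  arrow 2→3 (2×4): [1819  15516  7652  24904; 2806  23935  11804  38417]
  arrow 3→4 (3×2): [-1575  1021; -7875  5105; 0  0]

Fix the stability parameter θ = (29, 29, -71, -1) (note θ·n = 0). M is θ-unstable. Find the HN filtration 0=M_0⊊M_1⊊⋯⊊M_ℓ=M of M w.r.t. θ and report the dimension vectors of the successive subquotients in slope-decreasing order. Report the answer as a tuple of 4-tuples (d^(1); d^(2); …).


Barcode: M ≅ I[1,4], I[2,2]^2, I[2,3], I[4,4]^2. HN layers by μ_θ (4 steps, strictly decreasing):
  μ^(1)=29; μ^(2)=-1; μ^(3)=-13/3; μ^(4)=-21

((0, 2, 0, 0); (0, 0, 0, 3); (1, 1, 1, 0); (0, 1, 1, 0))


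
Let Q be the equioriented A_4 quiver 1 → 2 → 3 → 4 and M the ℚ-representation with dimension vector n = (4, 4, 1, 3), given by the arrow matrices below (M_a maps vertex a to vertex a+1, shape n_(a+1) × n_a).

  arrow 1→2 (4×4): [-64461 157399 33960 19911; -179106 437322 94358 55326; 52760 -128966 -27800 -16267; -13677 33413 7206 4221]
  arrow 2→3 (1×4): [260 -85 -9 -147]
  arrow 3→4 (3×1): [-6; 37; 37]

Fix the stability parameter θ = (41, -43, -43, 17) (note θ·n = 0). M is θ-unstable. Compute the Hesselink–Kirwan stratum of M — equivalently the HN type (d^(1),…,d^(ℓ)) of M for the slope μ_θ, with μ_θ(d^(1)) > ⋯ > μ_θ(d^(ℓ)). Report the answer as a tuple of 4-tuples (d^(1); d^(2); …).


Barcode: M ≅ I[1,2]^3, I[1,4], I[4,4]^2. HN layers by μ_θ (3 steps, strictly decreasing):
  μ^(1)=17; μ^(2)=-1; μ^(3)=-15

((0, 0, 0, 3); (3, 3, 0, 0); (1, 1, 1, 0))


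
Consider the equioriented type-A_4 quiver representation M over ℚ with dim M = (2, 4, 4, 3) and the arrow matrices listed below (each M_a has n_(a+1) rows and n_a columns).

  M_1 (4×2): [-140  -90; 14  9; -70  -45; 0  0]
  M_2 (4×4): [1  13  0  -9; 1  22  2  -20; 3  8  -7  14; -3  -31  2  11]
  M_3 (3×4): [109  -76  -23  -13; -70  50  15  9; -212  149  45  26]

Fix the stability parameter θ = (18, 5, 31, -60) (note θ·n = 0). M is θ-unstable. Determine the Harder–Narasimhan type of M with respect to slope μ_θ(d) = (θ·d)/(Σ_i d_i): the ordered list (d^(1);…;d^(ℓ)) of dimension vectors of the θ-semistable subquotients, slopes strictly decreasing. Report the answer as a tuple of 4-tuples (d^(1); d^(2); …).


Via rank(M_{q-1}∘⋯∘M_p): M ≅ I[1,1], I[1,4], I[2,2], I[2,4]^2, I[3,3].
μ_θ-semistable layers: μ^(1)=31; μ^(2)=18; μ^(3)=5; μ^(4)=-3/2; μ^(5)=-8

((0, 0, 1, 0); (1, 0, 0, 0); (0, 1, 0, 0); (1, 1, 1, 1); (0, 2, 2, 2))


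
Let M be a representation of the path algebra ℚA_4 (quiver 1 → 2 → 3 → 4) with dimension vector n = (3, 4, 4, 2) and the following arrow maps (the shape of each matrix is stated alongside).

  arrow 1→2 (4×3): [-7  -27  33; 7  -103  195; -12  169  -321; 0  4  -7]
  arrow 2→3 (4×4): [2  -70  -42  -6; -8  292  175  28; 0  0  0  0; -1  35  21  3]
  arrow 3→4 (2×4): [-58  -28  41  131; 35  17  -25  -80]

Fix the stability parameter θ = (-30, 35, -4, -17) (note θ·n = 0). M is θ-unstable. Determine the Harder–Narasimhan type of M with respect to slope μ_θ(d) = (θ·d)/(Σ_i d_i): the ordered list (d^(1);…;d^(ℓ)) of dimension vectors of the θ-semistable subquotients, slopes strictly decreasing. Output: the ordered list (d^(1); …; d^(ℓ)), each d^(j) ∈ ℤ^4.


Barcode: M ≅ I[1,2], I[1,4]^2, I[2,2], I[3,3]^2. HN layers by μ_θ (4 steps, strictly decreasing):
  μ^(1)=35; μ^(2)=14/3; μ^(3)=-4; μ^(4)=-30

((0, 2, 0, 0); (0, 2, 2, 2); (0, 0, 2, 0); (3, 0, 0, 0))


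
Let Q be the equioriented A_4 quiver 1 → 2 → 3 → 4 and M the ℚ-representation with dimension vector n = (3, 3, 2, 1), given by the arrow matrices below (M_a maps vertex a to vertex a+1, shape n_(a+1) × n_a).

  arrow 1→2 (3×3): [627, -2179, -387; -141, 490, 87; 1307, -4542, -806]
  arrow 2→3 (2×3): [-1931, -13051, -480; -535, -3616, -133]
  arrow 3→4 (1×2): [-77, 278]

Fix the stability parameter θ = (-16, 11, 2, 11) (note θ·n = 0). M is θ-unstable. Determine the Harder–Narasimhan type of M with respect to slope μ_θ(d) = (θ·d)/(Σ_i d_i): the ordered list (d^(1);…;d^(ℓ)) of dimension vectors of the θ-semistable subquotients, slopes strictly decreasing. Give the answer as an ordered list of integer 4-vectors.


Interval decomposition of M: I[1,2], I[1,3], I[1,4].
HN type (ℓ=3): μ^(1)=11; μ^(2)=13/2; μ^(3)=-16

((0, 1, 0, 1); (0, 2, 2, 0); (3, 0, 0, 0))


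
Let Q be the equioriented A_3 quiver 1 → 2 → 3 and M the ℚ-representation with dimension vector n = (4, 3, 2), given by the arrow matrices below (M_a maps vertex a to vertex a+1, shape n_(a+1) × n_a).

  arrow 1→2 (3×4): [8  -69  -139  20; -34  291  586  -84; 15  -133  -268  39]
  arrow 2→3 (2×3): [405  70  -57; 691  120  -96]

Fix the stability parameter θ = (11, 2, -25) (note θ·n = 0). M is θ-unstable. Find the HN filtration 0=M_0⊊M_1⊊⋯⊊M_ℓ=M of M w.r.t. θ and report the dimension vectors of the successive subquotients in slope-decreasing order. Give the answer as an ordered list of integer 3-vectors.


Via rank(M_{q-1}∘⋯∘M_p): M ≅ I[1,1], I[1,2], I[1,3]^2.
μ_θ-semistable layers: μ^(1)=11; μ^(2)=13/2; μ^(3)=-4

((1, 0, 0); (1, 1, 0); (2, 2, 2))


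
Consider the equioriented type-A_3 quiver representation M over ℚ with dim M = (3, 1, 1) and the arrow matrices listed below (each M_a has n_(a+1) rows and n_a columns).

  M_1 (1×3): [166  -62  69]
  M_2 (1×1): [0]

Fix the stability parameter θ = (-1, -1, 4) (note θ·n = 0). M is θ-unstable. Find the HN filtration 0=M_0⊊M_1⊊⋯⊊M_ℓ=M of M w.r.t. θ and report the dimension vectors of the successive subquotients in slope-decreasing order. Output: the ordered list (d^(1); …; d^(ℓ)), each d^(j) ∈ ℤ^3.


Barcode: M ≅ I[1,1]^2, I[1,2], I[3,3]. HN layers by μ_θ (2 steps, strictly decreasing):
  μ^(1)=4; μ^(2)=-1

((0, 0, 1); (3, 1, 0))


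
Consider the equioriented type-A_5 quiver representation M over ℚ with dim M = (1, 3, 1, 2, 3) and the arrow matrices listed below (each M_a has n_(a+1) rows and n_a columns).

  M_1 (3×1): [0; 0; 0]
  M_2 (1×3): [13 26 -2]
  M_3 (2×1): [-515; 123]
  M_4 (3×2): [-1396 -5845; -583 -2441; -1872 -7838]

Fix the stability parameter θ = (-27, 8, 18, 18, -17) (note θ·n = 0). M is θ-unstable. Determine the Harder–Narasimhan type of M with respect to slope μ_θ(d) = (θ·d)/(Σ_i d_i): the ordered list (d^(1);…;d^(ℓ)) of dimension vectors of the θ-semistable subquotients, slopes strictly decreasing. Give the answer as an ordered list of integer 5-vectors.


Barcode: M ≅ I[1,1], I[2,2]^2, I[2,5], I[4,5], I[5,5]. HN layers by μ_θ (5 steps, strictly decreasing):
  μ^(1)=8; μ^(2)=27/4; μ^(3)=1/2; μ^(4)=-17; μ^(5)=-27

((0, 2, 0, 0, 0); (0, 1, 1, 1, 1); (0, 0, 0, 1, 1); (0, 0, 0, 0, 1); (1, 0, 0, 0, 0))


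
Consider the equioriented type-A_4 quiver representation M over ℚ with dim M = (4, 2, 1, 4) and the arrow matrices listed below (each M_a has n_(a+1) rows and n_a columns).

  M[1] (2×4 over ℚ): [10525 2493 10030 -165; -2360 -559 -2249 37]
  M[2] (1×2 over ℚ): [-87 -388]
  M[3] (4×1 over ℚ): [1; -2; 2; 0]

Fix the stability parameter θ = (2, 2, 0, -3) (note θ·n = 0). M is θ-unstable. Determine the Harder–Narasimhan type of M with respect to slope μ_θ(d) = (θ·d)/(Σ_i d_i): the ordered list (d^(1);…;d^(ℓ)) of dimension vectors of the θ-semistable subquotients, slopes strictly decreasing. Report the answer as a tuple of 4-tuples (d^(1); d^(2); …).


Barcode: M ≅ I[1,1]^2, I[1,2], I[1,4], I[4,4]^3. HN layers by μ_θ (3 steps, strictly decreasing):
  μ^(1)=2; μ^(2)=1/4; μ^(3)=-3

((3, 1, 0, 0); (1, 1, 1, 1); (0, 0, 0, 3))


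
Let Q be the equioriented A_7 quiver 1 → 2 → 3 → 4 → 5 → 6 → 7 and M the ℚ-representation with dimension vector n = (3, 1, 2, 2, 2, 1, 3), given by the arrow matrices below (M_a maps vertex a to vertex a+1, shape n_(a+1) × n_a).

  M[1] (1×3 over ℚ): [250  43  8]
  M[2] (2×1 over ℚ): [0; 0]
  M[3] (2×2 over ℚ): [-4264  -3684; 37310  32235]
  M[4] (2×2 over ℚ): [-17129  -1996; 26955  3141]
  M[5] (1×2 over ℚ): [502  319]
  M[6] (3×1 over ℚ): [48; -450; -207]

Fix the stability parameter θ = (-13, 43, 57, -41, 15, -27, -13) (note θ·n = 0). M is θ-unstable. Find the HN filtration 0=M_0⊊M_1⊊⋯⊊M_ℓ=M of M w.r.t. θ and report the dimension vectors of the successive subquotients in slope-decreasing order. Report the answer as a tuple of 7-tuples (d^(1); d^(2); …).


Via rank(M_{q-1}∘⋯∘M_p): M ≅ I[1,1]^2, I[1,2], I[3,3], I[3,7], I[4,5], I[7,7]^2.
μ_θ-semistable layers: μ^(1)=57; μ^(2)=43; μ^(3)=15; μ^(4)=-9/5; μ^(5)=-13; μ^(6)=-41

((0, 0, 1, 0, 0, 0, 0); (0, 1, 0, 0, 0, 0, 0); (0, 0, 0, 0, 1, 0, 0); (0, 0, 1, 1, 1, 1, 1); (3, 0, 0, 0, 0, 0, 2); (0, 0, 0, 1, 0, 0, 0))


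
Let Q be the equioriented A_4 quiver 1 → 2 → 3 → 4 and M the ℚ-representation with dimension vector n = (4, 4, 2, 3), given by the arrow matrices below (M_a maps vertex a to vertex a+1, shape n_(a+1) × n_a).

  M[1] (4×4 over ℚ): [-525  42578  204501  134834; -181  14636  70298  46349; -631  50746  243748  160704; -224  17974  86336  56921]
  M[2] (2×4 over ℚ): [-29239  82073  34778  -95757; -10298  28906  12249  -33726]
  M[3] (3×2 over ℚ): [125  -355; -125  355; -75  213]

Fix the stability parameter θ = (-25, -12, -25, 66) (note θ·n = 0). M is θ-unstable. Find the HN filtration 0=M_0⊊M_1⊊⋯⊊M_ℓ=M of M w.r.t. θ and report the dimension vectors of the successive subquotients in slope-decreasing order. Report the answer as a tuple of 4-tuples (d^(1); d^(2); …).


Via rank(M_{q-1}∘⋯∘M_p): M ≅ I[1,1], I[1,2], I[1,3], I[1,4], I[2,2], I[4,4]^2.
μ_θ-semistable layers: μ^(1)=66; μ^(2)=-12; μ^(3)=-37/2; μ^(4)=-25

((0, 0, 0, 3); (0, 2, 0, 0); (0, 2, 2, 0); (4, 0, 0, 0))


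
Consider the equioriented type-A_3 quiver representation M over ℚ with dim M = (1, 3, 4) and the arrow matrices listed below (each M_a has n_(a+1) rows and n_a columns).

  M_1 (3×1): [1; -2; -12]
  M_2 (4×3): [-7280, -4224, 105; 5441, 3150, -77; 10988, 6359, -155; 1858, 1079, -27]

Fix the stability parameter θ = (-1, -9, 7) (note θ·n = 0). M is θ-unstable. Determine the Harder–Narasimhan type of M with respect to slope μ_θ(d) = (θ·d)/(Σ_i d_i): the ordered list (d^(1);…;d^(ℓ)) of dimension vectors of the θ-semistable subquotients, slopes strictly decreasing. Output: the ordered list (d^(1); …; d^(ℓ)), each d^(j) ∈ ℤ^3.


Barcode: M ≅ I[1,3], I[2,3]^2, I[3,3]. HN layers by μ_θ (3 steps, strictly decreasing):
  μ^(1)=7; μ^(2)=-5; μ^(3)=-9

((0, 0, 4); (1, 1, 0); (0, 2, 0))


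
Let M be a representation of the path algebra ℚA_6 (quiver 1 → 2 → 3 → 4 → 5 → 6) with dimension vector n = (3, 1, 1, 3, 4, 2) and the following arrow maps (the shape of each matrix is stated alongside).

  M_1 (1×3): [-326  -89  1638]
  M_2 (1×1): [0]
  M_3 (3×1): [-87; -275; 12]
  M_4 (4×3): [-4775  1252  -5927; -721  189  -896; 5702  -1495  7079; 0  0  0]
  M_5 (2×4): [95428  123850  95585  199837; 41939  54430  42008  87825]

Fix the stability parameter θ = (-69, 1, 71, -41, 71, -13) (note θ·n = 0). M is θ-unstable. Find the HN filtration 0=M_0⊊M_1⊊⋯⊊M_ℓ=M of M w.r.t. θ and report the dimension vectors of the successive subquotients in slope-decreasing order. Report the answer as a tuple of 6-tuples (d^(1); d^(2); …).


Barcode: M ≅ I[1,1]^2, I[1,2], I[3,6], I[4,4], I[4,6], I[5,5]^2. HN layers by μ_θ (6 steps, strictly decreasing):
  μ^(1)=71; μ^(2)=29; μ^(3)=15; μ^(4)=1; μ^(5)=-41; μ^(6)=-69

((0, 0, 0, 0, 2, 0); (0, 0, 0, 0, 2, 2); (0, 0, 1, 1, 0, 0); (0, 1, 0, 0, 0, 0); (0, 0, 0, 2, 0, 0); (3, 0, 0, 0, 0, 0))


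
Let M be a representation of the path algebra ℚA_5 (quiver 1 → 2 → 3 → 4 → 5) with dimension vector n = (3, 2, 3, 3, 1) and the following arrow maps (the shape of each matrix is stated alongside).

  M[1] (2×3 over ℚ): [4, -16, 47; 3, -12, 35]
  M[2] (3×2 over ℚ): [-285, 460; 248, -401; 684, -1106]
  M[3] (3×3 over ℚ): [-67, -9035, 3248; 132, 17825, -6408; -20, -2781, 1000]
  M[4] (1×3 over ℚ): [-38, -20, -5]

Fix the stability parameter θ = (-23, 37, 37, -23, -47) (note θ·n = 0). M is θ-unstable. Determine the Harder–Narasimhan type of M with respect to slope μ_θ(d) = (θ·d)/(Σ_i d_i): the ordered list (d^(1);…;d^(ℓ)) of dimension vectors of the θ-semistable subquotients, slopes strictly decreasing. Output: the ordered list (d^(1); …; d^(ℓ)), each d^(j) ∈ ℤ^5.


Via rank(M_{q-1}∘⋯∘M_p): M ≅ I[1,1], I[1,4], I[1,5], I[3,3], I[4,4].
μ_θ-semistable layers: μ^(1)=37; μ^(2)=17; μ^(3)=1; μ^(4)=-23

((0, 0, 1, 0, 0); (0, 1, 1, 1, 0); (0, 1, 1, 1, 1); (3, 0, 0, 1, 0))


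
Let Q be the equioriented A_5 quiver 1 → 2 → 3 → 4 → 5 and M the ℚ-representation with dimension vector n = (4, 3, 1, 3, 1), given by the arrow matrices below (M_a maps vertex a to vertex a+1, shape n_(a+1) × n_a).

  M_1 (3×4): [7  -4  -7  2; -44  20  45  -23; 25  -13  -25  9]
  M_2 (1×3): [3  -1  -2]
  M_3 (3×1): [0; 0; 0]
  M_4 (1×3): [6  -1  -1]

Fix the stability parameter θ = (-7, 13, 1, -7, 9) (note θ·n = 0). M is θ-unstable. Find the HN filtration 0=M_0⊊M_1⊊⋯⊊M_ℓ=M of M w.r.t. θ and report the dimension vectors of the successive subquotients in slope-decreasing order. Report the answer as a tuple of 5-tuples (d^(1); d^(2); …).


Interval decomposition of M: I[1,1], I[1,2]^2, I[1,3], I[4,4]^2, I[4,5].
HN type (ℓ=4): μ^(1)=13; μ^(2)=9; μ^(3)=7; μ^(4)=-7

((0, 2, 0, 0, 0); (0, 0, 0, 0, 1); (0, 1, 1, 0, 0); (4, 0, 0, 3, 0))


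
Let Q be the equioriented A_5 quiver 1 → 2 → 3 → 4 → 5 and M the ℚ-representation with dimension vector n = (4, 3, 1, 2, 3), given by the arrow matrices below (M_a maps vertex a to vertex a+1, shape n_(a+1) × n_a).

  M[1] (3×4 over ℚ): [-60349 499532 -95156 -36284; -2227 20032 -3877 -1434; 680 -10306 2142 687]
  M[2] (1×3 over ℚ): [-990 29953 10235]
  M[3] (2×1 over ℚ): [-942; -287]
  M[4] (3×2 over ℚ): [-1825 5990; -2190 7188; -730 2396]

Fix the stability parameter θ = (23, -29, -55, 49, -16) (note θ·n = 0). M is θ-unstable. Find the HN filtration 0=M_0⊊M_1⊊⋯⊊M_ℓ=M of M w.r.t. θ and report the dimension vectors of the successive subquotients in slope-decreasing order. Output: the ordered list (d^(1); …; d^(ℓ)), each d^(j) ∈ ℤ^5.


Interval decomposition of M: I[1,1], I[1,2]^2, I[1,5], I[4,4], I[5,5]^2.
HN type (ℓ=6): μ^(1)=49; μ^(2)=23; μ^(3)=33/2; μ^(4)=-3; μ^(5)=-16; μ^(6)=-61/3

((0, 0, 0, 1, 0); (1, 0, 0, 0, 0); (0, 0, 0, 1, 1); (2, 2, 0, 0, 0); (0, 0, 0, 0, 2); (1, 1, 1, 0, 0))


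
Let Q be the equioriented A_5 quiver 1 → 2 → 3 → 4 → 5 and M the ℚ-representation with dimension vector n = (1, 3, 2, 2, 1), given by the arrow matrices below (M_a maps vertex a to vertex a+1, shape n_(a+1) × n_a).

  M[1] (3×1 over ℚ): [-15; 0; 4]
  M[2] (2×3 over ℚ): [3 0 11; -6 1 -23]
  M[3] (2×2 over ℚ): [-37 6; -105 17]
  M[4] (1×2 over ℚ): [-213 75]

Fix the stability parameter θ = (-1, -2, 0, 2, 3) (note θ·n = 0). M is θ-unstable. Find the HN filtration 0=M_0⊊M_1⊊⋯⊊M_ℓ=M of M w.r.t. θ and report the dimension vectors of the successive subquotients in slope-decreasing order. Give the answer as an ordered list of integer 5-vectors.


Barcode: M ≅ I[1,4], I[2,2], I[2,5]. HN layers by μ_θ (5 steps, strictly decreasing):
  μ^(1)=3; μ^(2)=2; μ^(3)=0; μ^(4)=-3/2; μ^(5)=-2

((0, 0, 0, 0, 1); (0, 0, 0, 2, 0); (0, 0, 2, 0, 0); (1, 1, 0, 0, 0); (0, 2, 0, 0, 0))


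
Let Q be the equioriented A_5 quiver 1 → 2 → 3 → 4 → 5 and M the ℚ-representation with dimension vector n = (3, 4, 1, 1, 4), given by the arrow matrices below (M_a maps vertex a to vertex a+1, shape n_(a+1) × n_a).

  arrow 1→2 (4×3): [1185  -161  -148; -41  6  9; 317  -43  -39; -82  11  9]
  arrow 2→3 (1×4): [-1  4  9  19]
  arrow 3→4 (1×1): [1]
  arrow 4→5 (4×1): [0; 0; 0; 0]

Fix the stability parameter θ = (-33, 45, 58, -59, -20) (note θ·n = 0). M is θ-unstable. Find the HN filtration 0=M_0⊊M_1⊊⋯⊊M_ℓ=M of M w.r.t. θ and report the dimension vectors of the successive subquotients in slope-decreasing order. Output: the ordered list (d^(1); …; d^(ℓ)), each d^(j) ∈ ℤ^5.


Via rank(M_{q-1}∘⋯∘M_p): M ≅ I[1,2]^2, I[1,4], I[2,2], I[5,5]^4.
μ_θ-semistable layers: μ^(1)=45; μ^(2)=44/3; μ^(3)=-20; μ^(4)=-33

((0, 3, 0, 0, 0); (0, 1, 1, 1, 0); (0, 0, 0, 0, 4); (3, 0, 0, 0, 0))


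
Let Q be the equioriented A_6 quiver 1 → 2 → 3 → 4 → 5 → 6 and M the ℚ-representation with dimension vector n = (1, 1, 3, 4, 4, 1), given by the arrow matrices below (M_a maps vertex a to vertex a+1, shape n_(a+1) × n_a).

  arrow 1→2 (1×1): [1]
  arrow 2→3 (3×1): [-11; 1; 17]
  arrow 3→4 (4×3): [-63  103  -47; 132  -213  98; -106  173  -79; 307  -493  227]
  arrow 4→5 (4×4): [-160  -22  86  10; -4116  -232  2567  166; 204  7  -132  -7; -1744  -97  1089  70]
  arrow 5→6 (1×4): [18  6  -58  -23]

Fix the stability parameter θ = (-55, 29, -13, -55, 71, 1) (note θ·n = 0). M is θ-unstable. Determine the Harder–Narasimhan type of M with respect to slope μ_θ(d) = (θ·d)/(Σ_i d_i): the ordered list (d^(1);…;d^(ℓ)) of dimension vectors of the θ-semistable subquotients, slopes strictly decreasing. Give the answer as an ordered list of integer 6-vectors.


Interval decomposition of M: I[1,6], I[3,5]^2, I[4,4], I[5,5].
HN type (ℓ=5): μ^(1)=71; μ^(2)=36; μ^(3)=-13; μ^(4)=-34; μ^(5)=-55

((0, 0, 0, 0, 3, 0); (0, 0, 0, 0, 1, 1); (0, 1, 1, 1, 0, 0); (0, 0, 2, 2, 0, 0); (1, 0, 0, 1, 0, 0))


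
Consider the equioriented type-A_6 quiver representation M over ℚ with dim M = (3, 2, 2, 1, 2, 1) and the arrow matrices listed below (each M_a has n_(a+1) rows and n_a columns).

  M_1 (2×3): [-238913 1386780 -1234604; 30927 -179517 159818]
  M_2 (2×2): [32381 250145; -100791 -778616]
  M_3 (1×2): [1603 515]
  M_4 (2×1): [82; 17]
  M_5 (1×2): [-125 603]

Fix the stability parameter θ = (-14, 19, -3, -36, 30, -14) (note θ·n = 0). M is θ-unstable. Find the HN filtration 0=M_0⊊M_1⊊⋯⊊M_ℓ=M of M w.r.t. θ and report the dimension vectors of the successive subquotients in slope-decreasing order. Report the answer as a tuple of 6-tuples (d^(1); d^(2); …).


Via rank(M_{q-1}∘⋯∘M_p): M ≅ I[1,1], I[1,3], I[1,6], I[5,5].
μ_θ-semistable layers: μ^(1)=30; μ^(2)=8; μ^(3)=-20/3; μ^(4)=-14

((0, 0, 0, 0, 1, 0); (0, 1, 1, 0, 1, 1); (0, 1, 1, 1, 0, 0); (3, 0, 0, 0, 0, 0))


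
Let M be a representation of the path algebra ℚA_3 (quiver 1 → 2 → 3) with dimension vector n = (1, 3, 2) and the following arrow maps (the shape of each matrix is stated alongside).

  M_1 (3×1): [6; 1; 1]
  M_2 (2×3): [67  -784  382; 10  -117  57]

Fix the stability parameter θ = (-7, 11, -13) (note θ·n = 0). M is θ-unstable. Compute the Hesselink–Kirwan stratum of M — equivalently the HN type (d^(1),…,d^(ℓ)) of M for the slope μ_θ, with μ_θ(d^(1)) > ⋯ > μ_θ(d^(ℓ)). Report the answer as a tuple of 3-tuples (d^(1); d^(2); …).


Barcode: M ≅ I[1,2], I[2,3]^2. HN layers by μ_θ (3 steps, strictly decreasing):
  μ^(1)=11; μ^(2)=-1; μ^(3)=-7

((0, 1, 0); (0, 2, 2); (1, 0, 0))


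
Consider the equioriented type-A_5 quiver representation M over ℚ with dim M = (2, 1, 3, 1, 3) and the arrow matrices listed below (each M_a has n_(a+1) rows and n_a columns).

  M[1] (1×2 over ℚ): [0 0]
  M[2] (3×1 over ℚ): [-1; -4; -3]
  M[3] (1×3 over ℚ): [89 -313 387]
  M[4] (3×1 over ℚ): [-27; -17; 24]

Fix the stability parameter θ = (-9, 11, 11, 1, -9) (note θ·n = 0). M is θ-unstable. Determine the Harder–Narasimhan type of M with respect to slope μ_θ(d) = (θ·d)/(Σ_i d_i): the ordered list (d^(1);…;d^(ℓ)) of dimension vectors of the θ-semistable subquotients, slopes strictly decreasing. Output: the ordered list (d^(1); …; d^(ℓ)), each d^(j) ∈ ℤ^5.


Barcode: M ≅ I[1,1]^2, I[2,5], I[3,3]^2, I[5,5]^2. HN layers by μ_θ (3 steps, strictly decreasing):
  μ^(1)=11; μ^(2)=7/2; μ^(3)=-9

((0, 0, 2, 0, 0); (0, 1, 1, 1, 1); (2, 0, 0, 0, 2))


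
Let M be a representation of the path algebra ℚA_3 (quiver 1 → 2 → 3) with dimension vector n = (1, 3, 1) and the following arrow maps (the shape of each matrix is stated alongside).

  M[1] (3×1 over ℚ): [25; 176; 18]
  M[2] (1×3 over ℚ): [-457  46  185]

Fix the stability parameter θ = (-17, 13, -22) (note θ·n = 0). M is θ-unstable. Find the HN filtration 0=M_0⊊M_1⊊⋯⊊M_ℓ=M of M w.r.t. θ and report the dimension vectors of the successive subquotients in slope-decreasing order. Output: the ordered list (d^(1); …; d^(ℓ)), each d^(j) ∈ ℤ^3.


Via rank(M_{q-1}∘⋯∘M_p): M ≅ I[1,3], I[2,2]^2.
μ_θ-semistable layers: μ^(1)=13; μ^(2)=-9/2; μ^(3)=-17

((0, 2, 0); (0, 1, 1); (1, 0, 0))


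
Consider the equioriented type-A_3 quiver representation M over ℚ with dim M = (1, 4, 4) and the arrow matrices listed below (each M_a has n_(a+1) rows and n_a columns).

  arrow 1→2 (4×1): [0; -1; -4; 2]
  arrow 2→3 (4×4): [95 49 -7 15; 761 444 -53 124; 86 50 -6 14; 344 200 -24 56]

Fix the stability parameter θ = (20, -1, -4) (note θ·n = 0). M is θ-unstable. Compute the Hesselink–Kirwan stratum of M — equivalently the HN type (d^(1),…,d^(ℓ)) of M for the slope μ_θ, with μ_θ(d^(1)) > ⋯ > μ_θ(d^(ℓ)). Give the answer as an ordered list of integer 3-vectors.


Via rank(M_{q-1}∘⋯∘M_p): M ≅ I[1,3], I[2,2]^2, I[2,3], I[3,3]^2.
μ_θ-semistable layers: μ^(1)=5; μ^(2)=-1; μ^(3)=-5/2; μ^(4)=-4

((1, 1, 1); (0, 2, 0); (0, 1, 1); (0, 0, 2))


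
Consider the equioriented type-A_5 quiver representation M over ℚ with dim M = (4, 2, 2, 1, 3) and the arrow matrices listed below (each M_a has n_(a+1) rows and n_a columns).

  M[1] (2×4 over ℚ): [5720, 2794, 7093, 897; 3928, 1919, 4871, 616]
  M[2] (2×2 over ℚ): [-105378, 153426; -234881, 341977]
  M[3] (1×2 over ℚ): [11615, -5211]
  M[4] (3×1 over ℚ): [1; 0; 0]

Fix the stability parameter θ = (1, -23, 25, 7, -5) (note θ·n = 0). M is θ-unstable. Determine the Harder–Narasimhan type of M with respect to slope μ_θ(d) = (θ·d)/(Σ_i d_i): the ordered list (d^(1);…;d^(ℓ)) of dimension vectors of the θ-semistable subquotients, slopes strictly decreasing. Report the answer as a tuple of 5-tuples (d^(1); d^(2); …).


Barcode: M ≅ I[1,1]^2, I[1,2], I[1,5], I[3,3], I[5,5]^2. HN layers by μ_θ (5 steps, strictly decreasing):
  μ^(1)=25; μ^(2)=9; μ^(3)=1; μ^(4)=-5; μ^(5)=-11

((0, 0, 1, 0, 0); (0, 0, 1, 1, 1); (2, 0, 0, 0, 0); (0, 0, 0, 0, 2); (2, 2, 0, 0, 0))


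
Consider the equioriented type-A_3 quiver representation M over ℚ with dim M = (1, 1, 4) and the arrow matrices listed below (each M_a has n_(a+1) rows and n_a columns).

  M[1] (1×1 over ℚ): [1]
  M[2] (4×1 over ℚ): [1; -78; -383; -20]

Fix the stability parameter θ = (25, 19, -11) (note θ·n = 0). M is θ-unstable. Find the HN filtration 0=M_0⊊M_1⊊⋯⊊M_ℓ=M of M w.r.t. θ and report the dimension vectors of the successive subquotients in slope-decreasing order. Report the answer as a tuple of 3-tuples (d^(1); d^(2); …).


Barcode: M ≅ I[1,3], I[3,3]^3. HN layers by μ_θ (2 steps, strictly decreasing):
  μ^(1)=11; μ^(2)=-11

((1, 1, 1); (0, 0, 3))


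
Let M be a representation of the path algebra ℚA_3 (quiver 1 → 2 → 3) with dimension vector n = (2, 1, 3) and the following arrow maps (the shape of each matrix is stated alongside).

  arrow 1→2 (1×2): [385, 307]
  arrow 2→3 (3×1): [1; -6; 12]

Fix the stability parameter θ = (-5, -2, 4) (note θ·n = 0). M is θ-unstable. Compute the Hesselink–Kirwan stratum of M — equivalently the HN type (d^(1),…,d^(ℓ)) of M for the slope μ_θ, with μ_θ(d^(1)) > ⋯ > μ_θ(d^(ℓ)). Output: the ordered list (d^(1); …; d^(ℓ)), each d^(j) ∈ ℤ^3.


Barcode: M ≅ I[1,1], I[1,3], I[3,3]^2. HN layers by μ_θ (3 steps, strictly decreasing):
  μ^(1)=4; μ^(2)=-2; μ^(3)=-5

((0, 0, 3); (0, 1, 0); (2, 0, 0))


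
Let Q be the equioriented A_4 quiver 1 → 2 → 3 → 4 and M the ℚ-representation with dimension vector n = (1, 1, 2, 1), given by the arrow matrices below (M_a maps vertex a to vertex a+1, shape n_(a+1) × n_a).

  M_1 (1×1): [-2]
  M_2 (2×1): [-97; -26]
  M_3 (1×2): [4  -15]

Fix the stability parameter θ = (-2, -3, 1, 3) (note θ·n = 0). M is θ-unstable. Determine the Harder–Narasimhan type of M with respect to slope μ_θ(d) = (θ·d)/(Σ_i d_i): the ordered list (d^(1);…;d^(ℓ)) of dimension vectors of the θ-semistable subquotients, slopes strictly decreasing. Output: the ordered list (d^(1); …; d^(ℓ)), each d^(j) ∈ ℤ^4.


Via rank(M_{q-1}∘⋯∘M_p): M ≅ I[1,4], I[3,3].
μ_θ-semistable layers: μ^(1)=3; μ^(2)=1; μ^(3)=-5/2

((0, 0, 0, 1); (0, 0, 2, 0); (1, 1, 0, 0))


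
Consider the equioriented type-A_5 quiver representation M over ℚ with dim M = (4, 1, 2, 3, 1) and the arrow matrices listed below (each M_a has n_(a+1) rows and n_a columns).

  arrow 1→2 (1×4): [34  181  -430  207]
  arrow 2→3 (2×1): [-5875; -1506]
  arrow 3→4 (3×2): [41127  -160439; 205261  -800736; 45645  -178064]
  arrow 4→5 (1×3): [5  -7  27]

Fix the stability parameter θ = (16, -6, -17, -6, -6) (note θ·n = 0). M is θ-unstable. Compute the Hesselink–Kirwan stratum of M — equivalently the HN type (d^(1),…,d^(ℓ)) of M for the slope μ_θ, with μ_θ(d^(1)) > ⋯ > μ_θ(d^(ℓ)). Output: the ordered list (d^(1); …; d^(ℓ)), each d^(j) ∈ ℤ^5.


Via rank(M_{q-1}∘⋯∘M_p): M ≅ I[1,1]^3, I[1,5], I[3,4], I[4,4].
μ_θ-semistable layers: μ^(1)=16; μ^(2)=-19/5; μ^(3)=-6; μ^(4)=-17

((3, 0, 0, 0, 0); (1, 1, 1, 1, 1); (0, 0, 0, 2, 0); (0, 0, 1, 0, 0))


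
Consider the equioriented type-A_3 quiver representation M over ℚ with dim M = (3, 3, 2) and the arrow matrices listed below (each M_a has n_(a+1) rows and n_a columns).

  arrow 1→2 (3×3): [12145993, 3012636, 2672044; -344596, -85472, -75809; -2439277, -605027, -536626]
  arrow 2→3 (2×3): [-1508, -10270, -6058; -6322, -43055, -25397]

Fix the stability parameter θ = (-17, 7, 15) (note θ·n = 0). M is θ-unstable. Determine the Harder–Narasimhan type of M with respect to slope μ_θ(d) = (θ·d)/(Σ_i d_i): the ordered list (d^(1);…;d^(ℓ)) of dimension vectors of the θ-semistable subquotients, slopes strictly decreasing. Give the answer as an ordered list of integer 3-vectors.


Via rank(M_{q-1}∘⋯∘M_p): M ≅ I[1,2]^2, I[1,3], I[3,3].
μ_θ-semistable layers: μ^(1)=15; μ^(2)=7; μ^(3)=-17

((0, 0, 2); (0, 3, 0); (3, 0, 0))


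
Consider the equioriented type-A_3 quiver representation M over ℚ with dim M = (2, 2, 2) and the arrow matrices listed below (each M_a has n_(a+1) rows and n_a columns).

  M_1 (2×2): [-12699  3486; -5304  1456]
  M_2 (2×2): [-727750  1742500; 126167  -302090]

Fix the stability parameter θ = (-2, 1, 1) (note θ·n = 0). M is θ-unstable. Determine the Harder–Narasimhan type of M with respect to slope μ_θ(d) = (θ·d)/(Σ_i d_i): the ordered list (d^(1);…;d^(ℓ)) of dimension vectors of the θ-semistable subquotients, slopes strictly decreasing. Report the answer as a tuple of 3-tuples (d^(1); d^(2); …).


Interval decomposition of M: I[1,1], I[1,3], I[2,2], I[3,3].
HN type (ℓ=2): μ^(1)=1; μ^(2)=-2

((0, 2, 2); (2, 0, 0))


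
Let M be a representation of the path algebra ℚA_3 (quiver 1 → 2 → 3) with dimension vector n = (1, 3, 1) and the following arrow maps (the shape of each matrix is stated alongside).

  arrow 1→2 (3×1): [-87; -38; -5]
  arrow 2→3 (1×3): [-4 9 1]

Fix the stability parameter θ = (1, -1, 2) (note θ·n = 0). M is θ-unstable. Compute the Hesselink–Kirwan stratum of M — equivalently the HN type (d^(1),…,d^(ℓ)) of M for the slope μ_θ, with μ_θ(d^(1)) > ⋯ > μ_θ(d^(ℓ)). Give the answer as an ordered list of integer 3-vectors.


Via rank(M_{q-1}∘⋯∘M_p): M ≅ I[1,3], I[2,2]^2.
μ_θ-semistable layers: μ^(1)=2; μ^(2)=0; μ^(3)=-1

((0, 0, 1); (1, 1, 0); (0, 2, 0))


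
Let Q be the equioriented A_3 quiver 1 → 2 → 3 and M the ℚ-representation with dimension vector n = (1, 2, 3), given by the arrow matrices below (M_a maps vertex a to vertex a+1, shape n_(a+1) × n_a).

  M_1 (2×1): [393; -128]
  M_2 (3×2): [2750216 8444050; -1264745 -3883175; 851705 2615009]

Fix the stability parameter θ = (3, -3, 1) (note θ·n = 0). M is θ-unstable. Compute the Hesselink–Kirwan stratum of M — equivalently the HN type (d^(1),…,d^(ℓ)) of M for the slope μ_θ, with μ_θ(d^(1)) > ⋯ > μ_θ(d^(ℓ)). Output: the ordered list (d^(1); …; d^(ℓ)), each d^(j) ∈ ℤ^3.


Interval decomposition of M: I[1,3], I[2,3], I[3,3].
HN type (ℓ=3): μ^(1)=1; μ^(2)=0; μ^(3)=-3

((0, 0, 3); (1, 1, 0); (0, 1, 0))


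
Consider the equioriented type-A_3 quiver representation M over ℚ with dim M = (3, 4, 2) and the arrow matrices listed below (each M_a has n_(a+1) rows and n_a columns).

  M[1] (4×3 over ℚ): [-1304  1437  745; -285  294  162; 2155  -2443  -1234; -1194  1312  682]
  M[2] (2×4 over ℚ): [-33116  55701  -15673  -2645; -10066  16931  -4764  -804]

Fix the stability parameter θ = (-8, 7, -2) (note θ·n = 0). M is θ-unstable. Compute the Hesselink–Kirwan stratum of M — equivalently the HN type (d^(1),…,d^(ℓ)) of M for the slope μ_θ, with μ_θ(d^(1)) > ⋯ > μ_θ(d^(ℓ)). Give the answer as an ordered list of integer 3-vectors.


Barcode: M ≅ I[1,2], I[1,3]^2, I[2,2]. HN layers by μ_θ (3 steps, strictly decreasing):
  μ^(1)=7; μ^(2)=5/2; μ^(3)=-8

((0, 2, 0); (0, 2, 2); (3, 0, 0))


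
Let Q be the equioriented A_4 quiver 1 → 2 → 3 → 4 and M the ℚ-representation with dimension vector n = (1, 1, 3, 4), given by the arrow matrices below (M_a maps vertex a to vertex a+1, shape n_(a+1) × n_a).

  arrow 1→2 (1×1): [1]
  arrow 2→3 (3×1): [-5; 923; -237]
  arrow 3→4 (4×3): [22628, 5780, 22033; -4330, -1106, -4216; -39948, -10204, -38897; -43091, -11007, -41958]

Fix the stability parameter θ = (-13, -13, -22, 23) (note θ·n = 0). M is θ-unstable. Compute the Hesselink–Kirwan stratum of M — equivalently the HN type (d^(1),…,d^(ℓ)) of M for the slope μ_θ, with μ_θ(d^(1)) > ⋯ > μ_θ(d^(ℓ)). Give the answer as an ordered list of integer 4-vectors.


Interval decomposition of M: I[1,4], I[3,3], I[3,4], I[4,4]^2.
HN type (ℓ=3): μ^(1)=23; μ^(2)=-16; μ^(3)=-22

((0, 0, 0, 4); (1, 1, 1, 0); (0, 0, 2, 0))


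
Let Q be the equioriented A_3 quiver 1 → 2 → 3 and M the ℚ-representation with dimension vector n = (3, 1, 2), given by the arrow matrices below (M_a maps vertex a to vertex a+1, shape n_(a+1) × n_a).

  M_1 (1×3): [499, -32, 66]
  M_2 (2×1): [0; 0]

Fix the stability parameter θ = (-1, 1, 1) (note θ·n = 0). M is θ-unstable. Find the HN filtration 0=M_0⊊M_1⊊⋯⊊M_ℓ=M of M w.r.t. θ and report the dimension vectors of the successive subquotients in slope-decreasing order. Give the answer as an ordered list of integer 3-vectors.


Interval decomposition of M: I[1,1]^2, I[1,2], I[3,3]^2.
HN type (ℓ=2): μ^(1)=1; μ^(2)=-1

((0, 1, 2); (3, 0, 0))


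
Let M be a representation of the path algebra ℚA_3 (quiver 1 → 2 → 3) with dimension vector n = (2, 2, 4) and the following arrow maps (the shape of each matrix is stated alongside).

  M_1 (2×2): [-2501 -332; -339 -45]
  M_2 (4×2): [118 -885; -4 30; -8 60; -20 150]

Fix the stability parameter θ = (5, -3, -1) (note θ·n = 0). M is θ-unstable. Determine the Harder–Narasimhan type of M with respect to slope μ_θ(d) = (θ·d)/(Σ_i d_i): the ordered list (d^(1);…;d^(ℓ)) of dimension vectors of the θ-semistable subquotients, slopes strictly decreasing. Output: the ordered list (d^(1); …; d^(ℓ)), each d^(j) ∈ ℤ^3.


Via rank(M_{q-1}∘⋯∘M_p): M ≅ I[1,2], I[1,3], I[3,3]^3.
μ_θ-semistable layers: μ^(1)=1; μ^(2)=1/3; μ^(3)=-1

((1, 1, 0); (1, 1, 1); (0, 0, 3))


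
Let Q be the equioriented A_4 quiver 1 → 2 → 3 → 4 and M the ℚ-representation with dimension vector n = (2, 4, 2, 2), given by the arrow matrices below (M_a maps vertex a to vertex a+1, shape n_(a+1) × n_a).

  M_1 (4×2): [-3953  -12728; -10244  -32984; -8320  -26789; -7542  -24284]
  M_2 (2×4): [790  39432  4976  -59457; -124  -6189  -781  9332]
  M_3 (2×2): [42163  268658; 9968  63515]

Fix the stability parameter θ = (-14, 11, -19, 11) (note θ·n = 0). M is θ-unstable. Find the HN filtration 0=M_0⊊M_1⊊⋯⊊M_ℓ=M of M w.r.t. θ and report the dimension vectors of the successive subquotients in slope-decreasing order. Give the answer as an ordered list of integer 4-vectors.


Via rank(M_{q-1}∘⋯∘M_p): M ≅ I[1,2], I[1,4], I[2,2], I[2,4].
μ_θ-semistable layers: μ^(1)=11; μ^(2)=-4; μ^(3)=-14

((0, 2, 0, 2); (0, 2, 2, 0); (2, 0, 0, 0))


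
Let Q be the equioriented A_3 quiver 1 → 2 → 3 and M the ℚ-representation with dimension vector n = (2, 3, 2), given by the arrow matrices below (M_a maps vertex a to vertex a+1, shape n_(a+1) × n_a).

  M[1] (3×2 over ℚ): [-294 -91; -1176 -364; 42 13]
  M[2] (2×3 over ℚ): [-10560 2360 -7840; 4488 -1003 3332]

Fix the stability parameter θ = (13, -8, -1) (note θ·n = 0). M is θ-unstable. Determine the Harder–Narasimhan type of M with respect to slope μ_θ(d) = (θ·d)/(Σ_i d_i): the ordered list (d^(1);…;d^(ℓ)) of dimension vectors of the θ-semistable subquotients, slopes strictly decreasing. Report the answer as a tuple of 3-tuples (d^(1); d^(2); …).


Barcode: M ≅ I[1,1], I[1,2], I[2,2], I[2,3], I[3,3]. HN layers by μ_θ (4 steps, strictly decreasing):
  μ^(1)=13; μ^(2)=5/2; μ^(3)=-1; μ^(4)=-8

((1, 0, 0); (1, 1, 0); (0, 0, 2); (0, 2, 0))


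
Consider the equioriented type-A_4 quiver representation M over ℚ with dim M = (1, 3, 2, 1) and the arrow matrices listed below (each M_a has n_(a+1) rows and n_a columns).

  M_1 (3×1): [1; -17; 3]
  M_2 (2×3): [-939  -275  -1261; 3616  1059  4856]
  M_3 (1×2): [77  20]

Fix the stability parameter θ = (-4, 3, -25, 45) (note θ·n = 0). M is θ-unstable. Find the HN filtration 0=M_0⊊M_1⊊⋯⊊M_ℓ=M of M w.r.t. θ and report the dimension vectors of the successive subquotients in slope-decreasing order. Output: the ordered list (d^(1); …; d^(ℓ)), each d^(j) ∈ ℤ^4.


Via rank(M_{q-1}∘⋯∘M_p): M ≅ I[1,4], I[2,2], I[2,3].
μ_θ-semistable layers: μ^(1)=45; μ^(2)=3; μ^(3)=-26/3; μ^(4)=-11

((0, 0, 0, 1); (0, 1, 0, 0); (1, 1, 1, 0); (0, 1, 1, 0))


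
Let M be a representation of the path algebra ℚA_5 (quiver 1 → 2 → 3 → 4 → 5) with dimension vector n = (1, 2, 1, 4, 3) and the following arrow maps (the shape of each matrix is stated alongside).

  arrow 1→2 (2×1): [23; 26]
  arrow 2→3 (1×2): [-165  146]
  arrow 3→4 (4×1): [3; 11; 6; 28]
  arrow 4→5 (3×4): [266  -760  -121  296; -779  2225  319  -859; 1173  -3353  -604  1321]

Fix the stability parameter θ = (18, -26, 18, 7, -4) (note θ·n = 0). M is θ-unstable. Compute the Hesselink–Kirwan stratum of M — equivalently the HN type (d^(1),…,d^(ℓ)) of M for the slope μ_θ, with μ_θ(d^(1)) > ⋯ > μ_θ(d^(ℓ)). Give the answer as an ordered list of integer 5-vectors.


Via rank(M_{q-1}∘⋯∘M_p): M ≅ I[1,4], I[2,2], I[4,5]^3.
μ_θ-semistable layers: μ^(1)=25/2; μ^(2)=3/2; μ^(3)=-4; μ^(4)=-26

((0, 0, 1, 1, 0); (0, 0, 0, 3, 3); (1, 1, 0, 0, 0); (0, 1, 0, 0, 0))
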